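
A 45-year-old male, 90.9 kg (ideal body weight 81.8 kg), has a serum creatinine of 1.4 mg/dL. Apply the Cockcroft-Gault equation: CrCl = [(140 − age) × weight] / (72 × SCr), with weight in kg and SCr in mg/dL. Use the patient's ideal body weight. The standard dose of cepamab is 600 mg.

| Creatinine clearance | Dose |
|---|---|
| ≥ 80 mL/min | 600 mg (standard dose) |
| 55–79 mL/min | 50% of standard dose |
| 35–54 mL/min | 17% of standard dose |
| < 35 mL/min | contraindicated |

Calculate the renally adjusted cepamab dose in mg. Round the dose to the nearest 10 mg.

300 mg

CrCl = (140 − 45) × 81.8 / (72 × 1.4) = 7771.0 / 100.80 ≈ 77.1 mL/min
CrCl ≈ 77 mL/min → bracket 55–79 mL/min.
50% of 600 mg = 300 mg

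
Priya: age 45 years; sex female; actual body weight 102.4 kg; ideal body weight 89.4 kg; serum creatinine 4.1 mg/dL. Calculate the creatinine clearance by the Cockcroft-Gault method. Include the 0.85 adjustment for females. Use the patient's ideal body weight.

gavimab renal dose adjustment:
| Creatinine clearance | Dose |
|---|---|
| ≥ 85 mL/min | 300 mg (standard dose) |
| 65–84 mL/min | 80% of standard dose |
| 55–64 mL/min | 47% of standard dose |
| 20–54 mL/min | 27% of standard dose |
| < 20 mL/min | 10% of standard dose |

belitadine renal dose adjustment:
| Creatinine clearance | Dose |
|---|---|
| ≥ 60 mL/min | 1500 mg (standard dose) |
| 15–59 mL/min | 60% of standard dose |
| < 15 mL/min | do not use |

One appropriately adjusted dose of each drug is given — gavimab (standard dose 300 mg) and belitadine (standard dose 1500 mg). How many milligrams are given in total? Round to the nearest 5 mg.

980 mg

CrCl = (140 − 45) × 89.4 / (72 × 4.1) × 0.85 = 8493.0 / 295.20 × 0.85 ≈ 24.5 mL/min
CrCl ≈ 24 mL/min.
gavimab: 20–54 mL/min → 27% of 300 mg = 81 mg.
belitadine: 15–59 mL/min → 60% of 1500 mg = 900 mg.
Total = 81 + 900 = 981 mg.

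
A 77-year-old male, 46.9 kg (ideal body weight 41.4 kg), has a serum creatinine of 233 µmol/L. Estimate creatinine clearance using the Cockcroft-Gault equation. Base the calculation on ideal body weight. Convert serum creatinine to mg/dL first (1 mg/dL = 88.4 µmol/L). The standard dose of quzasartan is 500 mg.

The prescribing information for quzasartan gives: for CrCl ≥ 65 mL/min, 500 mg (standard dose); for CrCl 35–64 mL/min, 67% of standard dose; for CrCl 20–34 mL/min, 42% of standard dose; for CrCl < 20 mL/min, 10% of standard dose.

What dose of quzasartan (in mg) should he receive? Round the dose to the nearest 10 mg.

SCr = 233 / 88.4 = 2.636 mg/dL
CrCl = (140 − 77) × 41.4 / (72 × 2.636) = 2608.2 / 189.79 ≈ 13.7 mL/min
CrCl ≈ 14 mL/min → bracket < 20 mL/min.
10% of 500 mg = 50 mg

50 mg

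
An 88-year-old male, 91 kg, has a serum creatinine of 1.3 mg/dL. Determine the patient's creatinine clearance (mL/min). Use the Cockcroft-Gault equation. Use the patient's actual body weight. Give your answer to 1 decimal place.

50.6 mL/min

CrCl = (140 − 88) × 91 / (72 × 1.3) = 4732.0 / 93.60 ≈ 50.6 mL/min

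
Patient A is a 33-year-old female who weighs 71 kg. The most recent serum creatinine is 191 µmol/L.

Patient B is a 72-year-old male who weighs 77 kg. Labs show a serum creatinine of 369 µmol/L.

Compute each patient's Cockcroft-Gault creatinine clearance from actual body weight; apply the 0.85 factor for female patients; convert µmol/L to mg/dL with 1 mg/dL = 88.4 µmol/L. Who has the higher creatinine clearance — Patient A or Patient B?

Patient A: SCr = 191 / 88.4 = 2.161 mg/dL
Patient A: CrCl = (140 − 33) × 71 / (72 × 2.161) × 0.85 = 7597.0 / 155.59 × 0.85 ≈ 41.5 mL/min
Patient B: SCr = 369 / 88.4 = 4.174 mg/dL
Patient B: CrCl = (140 − 72) × 77 / (72 × 4.174) = 5236.0 / 300.53 ≈ 17.4 mL/min
41.5 vs 17.4 mL/min → Patient A is higher.

Patient A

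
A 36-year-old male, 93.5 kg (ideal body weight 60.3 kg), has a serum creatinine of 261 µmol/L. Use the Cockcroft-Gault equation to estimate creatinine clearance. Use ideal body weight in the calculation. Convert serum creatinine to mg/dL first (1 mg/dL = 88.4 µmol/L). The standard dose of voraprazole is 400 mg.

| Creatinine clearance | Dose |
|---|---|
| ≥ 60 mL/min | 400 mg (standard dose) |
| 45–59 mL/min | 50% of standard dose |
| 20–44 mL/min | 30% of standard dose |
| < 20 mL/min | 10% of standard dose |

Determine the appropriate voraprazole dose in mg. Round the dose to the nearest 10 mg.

SCr = 261 / 88.4 = 2.952 mg/dL
CrCl = (140 − 36) × 60.3 / (72 × 2.952) = 6271.2 / 212.54 ≈ 29.5 mL/min
CrCl ≈ 30 mL/min → bracket 20–44 mL/min.
30% of 400 mg = 120 mg

120 mg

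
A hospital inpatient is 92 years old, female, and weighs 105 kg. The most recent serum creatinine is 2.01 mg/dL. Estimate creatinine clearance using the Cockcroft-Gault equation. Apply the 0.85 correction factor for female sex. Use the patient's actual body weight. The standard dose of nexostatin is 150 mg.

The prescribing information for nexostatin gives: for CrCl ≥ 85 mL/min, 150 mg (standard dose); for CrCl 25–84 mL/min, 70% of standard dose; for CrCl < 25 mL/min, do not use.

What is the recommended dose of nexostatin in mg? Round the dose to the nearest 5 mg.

105 mg

CrCl = (140 − 92) × 105 / (72 × 2.01) × 0.85 = 5040.0 / 144.72 × 0.85 ≈ 29.6 mL/min
CrCl ≈ 30 mL/min → bracket 25–84 mL/min.
70% of 150 mg = 105 mg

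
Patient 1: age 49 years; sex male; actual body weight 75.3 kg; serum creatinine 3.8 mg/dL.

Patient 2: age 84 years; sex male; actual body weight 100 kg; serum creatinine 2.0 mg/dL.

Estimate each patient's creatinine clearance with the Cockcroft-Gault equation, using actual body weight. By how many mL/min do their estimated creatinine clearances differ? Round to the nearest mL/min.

14 mL/min

Patient 1: CrCl = (140 − 49) × 75.3 / (72 × 3.8) = 6852.3 / 273.60 ≈ 25.0 mL/min
Patient 2: CrCl = (140 − 84) × 100 / (72 × 2) = 5600.0 / 144.00 ≈ 38.9 mL/min
|25.0 − 38.9| = 13.9 mL/min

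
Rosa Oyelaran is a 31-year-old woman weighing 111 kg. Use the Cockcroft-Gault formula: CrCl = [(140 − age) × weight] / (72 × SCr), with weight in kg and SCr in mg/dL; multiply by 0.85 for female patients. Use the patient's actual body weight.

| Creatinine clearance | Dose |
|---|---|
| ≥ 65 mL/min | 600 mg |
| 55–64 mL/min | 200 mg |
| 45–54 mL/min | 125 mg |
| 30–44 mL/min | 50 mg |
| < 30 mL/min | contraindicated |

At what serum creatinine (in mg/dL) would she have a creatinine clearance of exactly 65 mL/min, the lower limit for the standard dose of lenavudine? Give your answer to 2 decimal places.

2.20 mg/dL

Standard dose requires CrCl ≥ 65 mL/min.
Set (140 − 31) × 111 × 0.85 / (72 × SCr) = 65
SCr = (140 − 31) × 111 × 0.85 / (72 × 65) = 2.197 mg/dL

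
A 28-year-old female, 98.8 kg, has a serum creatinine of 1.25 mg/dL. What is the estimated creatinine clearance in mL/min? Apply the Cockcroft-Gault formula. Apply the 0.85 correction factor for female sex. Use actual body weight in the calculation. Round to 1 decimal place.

CrCl = (140 − 28) × 98.8 / (72 × 1.25) × 0.85 = 11065.6 / 90.00 × 0.85 ≈ 104.5 mL/min

104.5 mL/min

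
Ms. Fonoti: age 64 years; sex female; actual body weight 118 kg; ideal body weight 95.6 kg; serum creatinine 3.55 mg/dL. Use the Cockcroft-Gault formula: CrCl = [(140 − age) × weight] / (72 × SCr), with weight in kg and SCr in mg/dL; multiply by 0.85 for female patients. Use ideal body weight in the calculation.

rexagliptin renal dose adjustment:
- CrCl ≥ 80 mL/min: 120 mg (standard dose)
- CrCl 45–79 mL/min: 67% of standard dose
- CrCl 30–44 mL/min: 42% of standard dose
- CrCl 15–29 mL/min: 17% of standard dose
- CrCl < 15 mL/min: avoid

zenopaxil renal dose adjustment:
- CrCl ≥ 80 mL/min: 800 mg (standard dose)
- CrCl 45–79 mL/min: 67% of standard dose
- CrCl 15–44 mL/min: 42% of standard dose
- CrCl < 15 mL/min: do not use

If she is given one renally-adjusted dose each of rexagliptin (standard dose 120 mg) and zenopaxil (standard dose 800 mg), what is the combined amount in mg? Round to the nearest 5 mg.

CrCl = (140 − 64) × 95.6 / (72 × 3.55) × 0.85 = 7265.6 / 255.60 × 0.85 ≈ 24.2 mL/min
CrCl ≈ 24 mL/min.
rexagliptin: 15–29 mL/min → 17% of 120 mg = 20.4 mg.
zenopaxil: 15–44 mL/min → 42% of 800 mg = 336 mg.
Total = 20.4 + 336 = 356.4 mg.

355 mg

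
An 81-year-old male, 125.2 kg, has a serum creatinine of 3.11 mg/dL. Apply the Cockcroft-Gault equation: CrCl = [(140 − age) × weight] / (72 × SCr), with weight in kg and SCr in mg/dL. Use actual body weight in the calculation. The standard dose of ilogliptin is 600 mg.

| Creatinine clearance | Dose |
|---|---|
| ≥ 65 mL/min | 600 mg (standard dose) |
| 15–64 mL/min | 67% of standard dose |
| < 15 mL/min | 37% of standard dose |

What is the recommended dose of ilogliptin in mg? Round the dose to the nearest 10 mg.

400 mg

CrCl = (140 − 81) × 125.2 / (72 × 3.11) = 7386.8 / 223.92 ≈ 33.0 mL/min
CrCl ≈ 33 mL/min → bracket 15–64 mL/min.
67% of 600 mg = 402 mg → 400 mg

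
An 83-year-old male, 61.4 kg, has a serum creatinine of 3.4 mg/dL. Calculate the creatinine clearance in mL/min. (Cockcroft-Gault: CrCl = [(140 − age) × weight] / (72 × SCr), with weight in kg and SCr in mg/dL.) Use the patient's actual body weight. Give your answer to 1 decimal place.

CrCl = (140 − 83) × 61.4 / (72 × 3.4) = 3499.8 / 244.80 ≈ 14.3 mL/min

14.3 mL/min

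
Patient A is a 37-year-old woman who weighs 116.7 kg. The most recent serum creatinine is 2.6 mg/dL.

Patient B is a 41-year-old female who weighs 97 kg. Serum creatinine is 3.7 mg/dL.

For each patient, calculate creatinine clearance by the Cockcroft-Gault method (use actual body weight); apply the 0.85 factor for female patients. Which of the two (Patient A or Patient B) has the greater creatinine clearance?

Patient A: CrCl = (140 − 37) × 116.7 / (72 × 2.6) × 0.85 = 12020.1 / 187.20 × 0.85 ≈ 54.6 mL/min
Patient B: CrCl = (140 − 41) × 97 / (72 × 3.7) × 0.85 = 9603.0 / 266.40 × 0.85 ≈ 30.6 mL/min
54.6 vs 30.6 mL/min → Patient A is higher.

Patient A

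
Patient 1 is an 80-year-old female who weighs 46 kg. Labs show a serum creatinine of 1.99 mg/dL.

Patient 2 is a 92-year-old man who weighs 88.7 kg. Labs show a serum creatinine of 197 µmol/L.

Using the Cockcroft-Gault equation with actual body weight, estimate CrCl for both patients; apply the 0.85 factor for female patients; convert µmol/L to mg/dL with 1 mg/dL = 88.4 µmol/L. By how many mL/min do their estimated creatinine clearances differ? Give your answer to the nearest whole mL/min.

Patient 1: CrCl = (140 − 80) × 46 / (72 × 1.99) × 0.85 = 2760.0 / 143.28 × 0.85 ≈ 16.4 mL/min
Patient 2: SCr = 197 / 88.4 = 2.229 mg/dL
Patient 2: CrCl = (140 − 92) × 88.7 / (72 × 2.229) = 4257.6 / 160.49 ≈ 26.5 mL/min
|16.4 − 26.5| = 10.1 mL/min

10 mL/min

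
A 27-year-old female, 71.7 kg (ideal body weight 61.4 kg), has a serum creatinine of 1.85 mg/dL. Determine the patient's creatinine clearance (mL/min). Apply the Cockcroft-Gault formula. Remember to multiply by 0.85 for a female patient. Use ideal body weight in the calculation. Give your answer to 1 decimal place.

44.3 mL/min

CrCl = (140 − 27) × 61.4 / (72 × 1.85) × 0.85 = 6938.2 / 133.20 × 0.85 ≈ 44.3 mL/min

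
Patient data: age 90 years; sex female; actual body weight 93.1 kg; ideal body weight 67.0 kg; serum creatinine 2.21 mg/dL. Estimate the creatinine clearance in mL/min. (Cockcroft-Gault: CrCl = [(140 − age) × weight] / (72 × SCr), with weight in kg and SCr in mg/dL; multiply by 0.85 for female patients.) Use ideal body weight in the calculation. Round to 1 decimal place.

CrCl = (140 − 90) × 67 / (72 × 2.21) × 0.85 = 3350.0 / 159.12 × 0.85 ≈ 17.9 mL/min

17.9 mL/min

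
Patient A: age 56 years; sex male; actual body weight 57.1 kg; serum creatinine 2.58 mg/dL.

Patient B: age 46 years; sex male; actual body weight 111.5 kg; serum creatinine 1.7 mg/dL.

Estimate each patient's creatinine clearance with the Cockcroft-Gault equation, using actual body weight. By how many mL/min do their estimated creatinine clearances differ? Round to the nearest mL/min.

60 mL/min

Patient A: CrCl = (140 − 56) × 57.1 / (72 × 2.58) = 4796.4 / 185.76 ≈ 25.8 mL/min
Patient B: CrCl = (140 − 46) × 111.5 / (72 × 1.7) = 10481.0 / 122.40 ≈ 85.6 mL/min
|25.8 − 85.6| = 59.8 mL/min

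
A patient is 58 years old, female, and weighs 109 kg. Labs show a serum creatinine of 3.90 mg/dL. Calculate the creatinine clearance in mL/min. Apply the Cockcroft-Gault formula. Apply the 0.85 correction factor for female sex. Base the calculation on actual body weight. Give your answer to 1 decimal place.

CrCl = (140 − 58) × 109 / (72 × 3.9) × 0.85 = 8938.0 / 280.80 × 0.85 ≈ 27.1 mL/min

27.1 mL/min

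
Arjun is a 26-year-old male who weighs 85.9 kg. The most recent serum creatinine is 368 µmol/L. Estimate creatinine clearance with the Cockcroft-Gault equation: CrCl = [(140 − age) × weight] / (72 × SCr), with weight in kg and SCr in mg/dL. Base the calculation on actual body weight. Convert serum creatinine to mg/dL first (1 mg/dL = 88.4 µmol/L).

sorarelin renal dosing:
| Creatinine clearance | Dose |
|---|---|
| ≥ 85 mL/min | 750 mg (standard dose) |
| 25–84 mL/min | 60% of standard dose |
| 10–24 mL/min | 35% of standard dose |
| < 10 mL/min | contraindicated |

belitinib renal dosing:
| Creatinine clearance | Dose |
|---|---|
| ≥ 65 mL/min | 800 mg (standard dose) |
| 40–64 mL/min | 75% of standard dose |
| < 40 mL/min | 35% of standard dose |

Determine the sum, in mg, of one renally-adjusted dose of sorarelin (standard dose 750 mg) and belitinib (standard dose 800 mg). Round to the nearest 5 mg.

730 mg

SCr = 368 / 88.4 = 4.163 mg/dL
CrCl = (140 − 26) × 85.9 / (72 × 4.163) = 9792.6 / 299.74 ≈ 32.7 mL/min
CrCl ≈ 33 mL/min.
sorarelin: 25–84 mL/min → 60% of 750 mg = 450 mg.
belitinib: < 40 mL/min → 35% of 800 mg = 280 mg.
Total = 450 + 280 = 730 mg.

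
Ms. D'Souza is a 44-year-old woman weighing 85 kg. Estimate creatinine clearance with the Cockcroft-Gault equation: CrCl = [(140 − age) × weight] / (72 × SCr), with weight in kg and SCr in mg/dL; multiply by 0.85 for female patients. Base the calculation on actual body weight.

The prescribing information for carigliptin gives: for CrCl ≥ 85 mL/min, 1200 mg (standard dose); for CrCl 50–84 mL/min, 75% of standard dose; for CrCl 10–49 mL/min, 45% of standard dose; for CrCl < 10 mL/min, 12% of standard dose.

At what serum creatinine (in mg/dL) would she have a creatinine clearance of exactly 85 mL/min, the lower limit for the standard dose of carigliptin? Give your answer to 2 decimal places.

1.13 mg/dL

Standard dose requires CrCl ≥ 85 mL/min.
Set (140 − 44) × 85 × 0.85 / (72 × SCr) = 85
SCr = (140 − 44) × 85 × 0.85 / (72 × 85) = 1.133 mg/dL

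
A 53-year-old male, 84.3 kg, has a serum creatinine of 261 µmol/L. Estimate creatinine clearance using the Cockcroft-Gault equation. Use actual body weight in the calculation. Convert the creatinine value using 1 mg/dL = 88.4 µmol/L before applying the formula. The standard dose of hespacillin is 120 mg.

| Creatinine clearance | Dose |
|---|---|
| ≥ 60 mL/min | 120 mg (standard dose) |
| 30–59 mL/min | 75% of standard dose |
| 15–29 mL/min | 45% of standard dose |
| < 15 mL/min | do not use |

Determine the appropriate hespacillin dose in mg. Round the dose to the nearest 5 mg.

SCr = 261 / 88.4 = 2.952 mg/dL
CrCl = (140 − 53) × 84.3 / (72 × 2.952) = 7334.1 / 212.54 ≈ 34.5 mL/min
CrCl ≈ 35 mL/min → bracket 30–59 mL/min.
75% of 120 mg = 90 mg

90 mg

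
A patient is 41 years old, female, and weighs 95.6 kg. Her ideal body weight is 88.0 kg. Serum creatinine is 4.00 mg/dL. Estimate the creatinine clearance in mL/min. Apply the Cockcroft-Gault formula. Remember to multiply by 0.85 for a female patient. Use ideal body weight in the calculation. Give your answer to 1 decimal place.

CrCl = (140 − 41) × 88 / (72 × 4) × 0.85 = 8712.0 / 288.00 × 0.85 ≈ 25.7 mL/min

25.7 mL/min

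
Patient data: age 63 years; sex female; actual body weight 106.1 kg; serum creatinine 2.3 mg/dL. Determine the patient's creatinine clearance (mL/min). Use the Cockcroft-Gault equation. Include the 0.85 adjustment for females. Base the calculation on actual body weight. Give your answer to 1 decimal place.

41.9 mL/min

CrCl = (140 − 63) × 106.1 / (72 × 2.3) × 0.85 = 8169.7 / 165.60 × 0.85 ≈ 41.9 mL/min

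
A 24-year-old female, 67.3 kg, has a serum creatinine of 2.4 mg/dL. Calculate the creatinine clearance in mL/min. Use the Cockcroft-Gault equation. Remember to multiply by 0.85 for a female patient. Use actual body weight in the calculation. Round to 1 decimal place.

CrCl = (140 − 24) × 67.3 / (72 × 2.4) × 0.85 = 7806.8 / 172.80 × 0.85 ≈ 38.4 mL/min

38.4 mL/min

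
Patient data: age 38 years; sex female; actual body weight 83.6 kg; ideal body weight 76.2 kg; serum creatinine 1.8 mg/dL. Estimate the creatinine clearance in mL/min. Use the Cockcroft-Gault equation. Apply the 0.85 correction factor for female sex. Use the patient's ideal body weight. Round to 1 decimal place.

CrCl = (140 − 38) × 76.2 / (72 × 1.8) × 0.85 = 7772.4 / 129.60 × 0.85 ≈ 51.0 mL/min

51.0 mL/min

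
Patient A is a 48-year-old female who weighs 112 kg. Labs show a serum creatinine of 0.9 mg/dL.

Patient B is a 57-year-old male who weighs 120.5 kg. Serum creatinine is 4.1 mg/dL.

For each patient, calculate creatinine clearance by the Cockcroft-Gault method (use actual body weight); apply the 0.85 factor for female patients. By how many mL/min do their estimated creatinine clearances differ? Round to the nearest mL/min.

101 mL/min

Patient A: CrCl = (140 − 48) × 112 / (72 × 0.9) × 0.85 = 10304.0 / 64.80 × 0.85 ≈ 135.2 mL/min
Patient B: CrCl = (140 − 57) × 120.5 / (72 × 4.1) = 10001.5 / 295.20 ≈ 33.9 mL/min
|135.2 − 33.9| = 101.3 mL/min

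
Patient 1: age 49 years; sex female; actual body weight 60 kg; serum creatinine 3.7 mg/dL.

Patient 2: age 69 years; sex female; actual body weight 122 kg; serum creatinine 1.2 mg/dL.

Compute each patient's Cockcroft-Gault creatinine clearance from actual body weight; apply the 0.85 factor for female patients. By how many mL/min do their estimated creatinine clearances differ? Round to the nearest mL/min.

68 mL/min

Patient 1: CrCl = (140 − 49) × 60 / (72 × 3.7) × 0.85 = 5460.0 / 266.40 × 0.85 ≈ 17.4 mL/min
Patient 2: CrCl = (140 − 69) × 122 / (72 × 1.2) × 0.85 = 8662.0 / 86.40 × 0.85 ≈ 85.2 mL/min
|17.4 − 85.2| = 67.8 mL/min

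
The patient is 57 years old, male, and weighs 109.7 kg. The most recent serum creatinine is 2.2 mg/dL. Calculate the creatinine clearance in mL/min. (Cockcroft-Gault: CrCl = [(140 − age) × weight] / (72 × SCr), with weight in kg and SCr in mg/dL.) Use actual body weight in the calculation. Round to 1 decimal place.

CrCl = (140 − 57) × 109.7 / (72 × 2.2) = 9105.1 / 158.40 ≈ 57.5 mL/min

57.5 mL/min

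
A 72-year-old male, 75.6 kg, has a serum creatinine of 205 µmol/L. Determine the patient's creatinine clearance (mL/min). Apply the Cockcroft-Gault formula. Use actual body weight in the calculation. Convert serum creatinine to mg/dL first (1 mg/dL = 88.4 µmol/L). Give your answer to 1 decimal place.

30.8 mL/min

SCr = 205 / 88.4 = 2.319 mg/dL
CrCl = (140 − 72) × 75.6 / (72 × 2.319) = 5140.8 / 166.97 ≈ 30.8 mL/min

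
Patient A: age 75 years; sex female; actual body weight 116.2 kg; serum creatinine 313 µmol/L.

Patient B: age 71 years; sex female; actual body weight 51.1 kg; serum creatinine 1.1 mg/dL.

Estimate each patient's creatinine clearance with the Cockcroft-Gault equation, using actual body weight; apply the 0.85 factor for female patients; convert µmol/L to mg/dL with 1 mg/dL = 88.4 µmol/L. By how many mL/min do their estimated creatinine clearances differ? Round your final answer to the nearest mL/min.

Patient A: SCr = 313 / 88.4 = 3.541 mg/dL
Patient A: CrCl = (140 − 75) × 116.2 / (72 × 3.541) × 0.85 = 7553.0 / 254.95 × 0.85 ≈ 25.2 mL/min
Patient B: CrCl = (140 − 71) × 51.1 / (72 × 1.1) × 0.85 = 3525.9 / 79.20 × 0.85 ≈ 37.8 mL/min
|25.2 − 37.8| = 12.6 mL/min

13 mL/min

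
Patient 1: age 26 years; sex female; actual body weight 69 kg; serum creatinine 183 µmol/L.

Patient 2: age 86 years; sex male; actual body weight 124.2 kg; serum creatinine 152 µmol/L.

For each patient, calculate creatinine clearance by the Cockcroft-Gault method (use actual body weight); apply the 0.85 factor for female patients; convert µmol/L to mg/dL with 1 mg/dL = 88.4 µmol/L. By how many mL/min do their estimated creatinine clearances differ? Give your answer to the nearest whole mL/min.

9 mL/min

Patient 1: SCr = 183 / 88.4 = 2.07 mg/dL
Patient 1: CrCl = (140 − 26) × 69 / (72 × 2.07) × 0.85 = 7866.0 / 149.04 × 0.85 ≈ 44.9 mL/min
Patient 2: SCr = 152 / 88.4 = 1.719 mg/dL
Patient 2: CrCl = (140 − 86) × 124.2 / (72 × 1.719) = 6706.8 / 123.77 ≈ 54.2 mL/min
|44.9 − 54.2| = 9.3 mL/min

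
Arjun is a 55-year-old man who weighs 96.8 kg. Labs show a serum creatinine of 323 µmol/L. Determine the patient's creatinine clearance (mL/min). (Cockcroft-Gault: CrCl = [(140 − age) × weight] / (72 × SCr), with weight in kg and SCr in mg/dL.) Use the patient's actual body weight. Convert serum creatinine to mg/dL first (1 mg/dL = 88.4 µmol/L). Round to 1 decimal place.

31.3 mL/min

SCr = 323 / 88.4 = 3.654 mg/dL
CrCl = (140 − 55) × 96.8 / (72 × 3.654) = 8228.0 / 263.09 ≈ 31.3 mL/min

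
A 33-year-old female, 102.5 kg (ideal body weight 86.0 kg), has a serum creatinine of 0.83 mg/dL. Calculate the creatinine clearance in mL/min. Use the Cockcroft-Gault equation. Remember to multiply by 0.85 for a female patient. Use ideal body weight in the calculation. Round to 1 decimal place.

130.9 mL/min

CrCl = (140 − 33) × 86 / (72 × 0.83) × 0.85 = 9202.0 / 59.76 × 0.85 ≈ 130.9 mL/min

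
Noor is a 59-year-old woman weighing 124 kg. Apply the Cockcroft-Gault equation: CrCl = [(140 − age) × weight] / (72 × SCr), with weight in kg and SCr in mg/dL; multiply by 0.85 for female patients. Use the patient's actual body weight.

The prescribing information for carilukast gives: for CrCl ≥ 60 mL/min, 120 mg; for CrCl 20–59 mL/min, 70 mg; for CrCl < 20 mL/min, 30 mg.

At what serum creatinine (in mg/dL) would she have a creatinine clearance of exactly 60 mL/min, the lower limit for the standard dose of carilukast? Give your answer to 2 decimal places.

Standard dose requires CrCl ≥ 60 mL/min.
Set (140 − 59) × 124 × 0.85 / (72 × SCr) = 60
SCr = (140 − 59) × 124 × 0.85 / (72 × 60) = 1.976 mg/dL

1.98 mg/dL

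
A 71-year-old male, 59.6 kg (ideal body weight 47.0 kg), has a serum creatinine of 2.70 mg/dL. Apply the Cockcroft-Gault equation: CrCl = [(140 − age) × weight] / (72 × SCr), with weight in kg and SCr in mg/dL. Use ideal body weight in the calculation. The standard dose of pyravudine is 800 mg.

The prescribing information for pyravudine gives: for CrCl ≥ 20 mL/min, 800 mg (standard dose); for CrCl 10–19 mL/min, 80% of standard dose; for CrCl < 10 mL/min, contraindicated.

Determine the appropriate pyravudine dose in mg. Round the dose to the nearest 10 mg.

CrCl = (140 − 71) × 47 / (72 × 2.7) = 3243.0 / 194.40 ≈ 16.7 mL/min
CrCl ≈ 17 mL/min → bracket 10–19 mL/min.
80% of 800 mg = 640 mg

640 mg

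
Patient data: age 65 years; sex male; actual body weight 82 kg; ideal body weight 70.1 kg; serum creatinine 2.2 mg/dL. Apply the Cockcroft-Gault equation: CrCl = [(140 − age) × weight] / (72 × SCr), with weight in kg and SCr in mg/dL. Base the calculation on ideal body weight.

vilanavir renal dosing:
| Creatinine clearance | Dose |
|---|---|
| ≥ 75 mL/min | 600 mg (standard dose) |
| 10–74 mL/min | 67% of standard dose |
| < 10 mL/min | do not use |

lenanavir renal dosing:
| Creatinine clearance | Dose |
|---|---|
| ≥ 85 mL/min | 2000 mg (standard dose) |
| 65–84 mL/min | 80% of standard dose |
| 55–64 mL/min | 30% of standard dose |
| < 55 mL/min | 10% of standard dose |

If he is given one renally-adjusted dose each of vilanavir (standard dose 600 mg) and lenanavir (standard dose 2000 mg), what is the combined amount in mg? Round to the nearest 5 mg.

600 mg

CrCl = (140 − 65) × 70.1 / (72 × 2.2) = 5257.5 / 158.40 ≈ 33.2 mL/min
CrCl ≈ 33 mL/min.
vilanavir: 10–74 mL/min → 67% of 600 mg = 402 mg.
lenanavir: < 55 mL/min → 10% of 2000 mg = 200 mg.
Total = 402 + 200 = 602 mg.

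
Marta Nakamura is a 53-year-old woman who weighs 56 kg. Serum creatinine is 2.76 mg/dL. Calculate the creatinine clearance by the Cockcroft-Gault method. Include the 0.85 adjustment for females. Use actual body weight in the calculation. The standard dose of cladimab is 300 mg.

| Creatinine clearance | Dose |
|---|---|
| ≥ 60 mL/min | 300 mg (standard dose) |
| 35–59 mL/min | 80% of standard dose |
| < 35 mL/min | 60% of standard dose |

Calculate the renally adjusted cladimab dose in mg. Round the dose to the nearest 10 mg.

CrCl = (140 − 53) × 56 / (72 × 2.76) × 0.85 = 4872.0 / 198.72 × 0.85 ≈ 20.8 mL/min
CrCl ≈ 21 mL/min → bracket < 35 mL/min.
60% of 300 mg = 180 mg

180 mg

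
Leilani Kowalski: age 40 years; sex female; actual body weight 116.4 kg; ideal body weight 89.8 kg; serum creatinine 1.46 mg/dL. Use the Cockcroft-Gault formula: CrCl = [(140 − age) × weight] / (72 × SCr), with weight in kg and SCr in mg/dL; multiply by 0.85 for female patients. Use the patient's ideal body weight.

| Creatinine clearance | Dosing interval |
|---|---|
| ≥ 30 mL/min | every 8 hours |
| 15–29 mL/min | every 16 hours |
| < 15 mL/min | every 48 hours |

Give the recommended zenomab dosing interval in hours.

every 8 hours

CrCl = (140 − 40) × 89.8 / (72 × 1.46) × 0.85 = 8980.0 / 105.12 × 0.85 ≈ 72.6 mL/min
CrCl ≈ 73 mL/min → bracket ≥ 30 mL/min → every 8 hours.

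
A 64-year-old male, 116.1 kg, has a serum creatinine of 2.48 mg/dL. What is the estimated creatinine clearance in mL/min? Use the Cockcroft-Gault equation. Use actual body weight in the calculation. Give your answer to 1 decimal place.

CrCl = (140 − 64) × 116.1 / (72 × 2.48) = 8823.6 / 178.56 ≈ 49.4 mL/min

49.4 mL/min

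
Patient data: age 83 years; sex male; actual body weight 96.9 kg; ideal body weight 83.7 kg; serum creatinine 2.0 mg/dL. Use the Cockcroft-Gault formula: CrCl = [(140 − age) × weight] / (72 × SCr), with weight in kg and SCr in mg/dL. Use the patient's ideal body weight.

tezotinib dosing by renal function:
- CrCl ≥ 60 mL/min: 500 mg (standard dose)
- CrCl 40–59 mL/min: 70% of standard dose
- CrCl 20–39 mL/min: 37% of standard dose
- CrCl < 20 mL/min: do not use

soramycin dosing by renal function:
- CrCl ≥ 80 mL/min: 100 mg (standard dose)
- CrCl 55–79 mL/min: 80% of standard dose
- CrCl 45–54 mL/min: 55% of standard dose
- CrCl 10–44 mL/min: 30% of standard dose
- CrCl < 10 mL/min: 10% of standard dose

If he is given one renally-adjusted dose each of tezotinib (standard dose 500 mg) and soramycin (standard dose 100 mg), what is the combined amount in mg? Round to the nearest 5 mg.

215 mg

CrCl = (140 − 83) × 83.7 / (72 × 2) = 4770.9 / 144.00 ≈ 33.1 mL/min
CrCl ≈ 33 mL/min.
tezotinib: 20–39 mL/min → 37% of 500 mg = 185 mg.
soramycin: 10–44 mL/min → 30% of 100 mg = 30 mg.
Total = 185 + 30 = 215 mg.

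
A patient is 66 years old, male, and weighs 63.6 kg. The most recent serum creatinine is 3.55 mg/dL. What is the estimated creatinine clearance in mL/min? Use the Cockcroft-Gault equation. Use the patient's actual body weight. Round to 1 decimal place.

18.4 mL/min

CrCl = (140 − 66) × 63.6 / (72 × 3.55) = 4706.4 / 255.60 ≈ 18.4 mL/min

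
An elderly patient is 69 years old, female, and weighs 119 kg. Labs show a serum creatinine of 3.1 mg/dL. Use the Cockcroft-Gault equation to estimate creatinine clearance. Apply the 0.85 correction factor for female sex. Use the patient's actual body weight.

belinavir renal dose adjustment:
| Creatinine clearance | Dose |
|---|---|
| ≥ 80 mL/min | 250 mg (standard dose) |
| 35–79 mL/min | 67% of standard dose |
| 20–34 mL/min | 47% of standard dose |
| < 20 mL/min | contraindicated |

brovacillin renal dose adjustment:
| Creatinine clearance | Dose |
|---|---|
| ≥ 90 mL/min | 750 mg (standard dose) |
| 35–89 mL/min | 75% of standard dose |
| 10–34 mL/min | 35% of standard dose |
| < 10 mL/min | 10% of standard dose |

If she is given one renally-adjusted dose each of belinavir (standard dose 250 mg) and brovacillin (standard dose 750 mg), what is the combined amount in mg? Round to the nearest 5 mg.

380 mg

CrCl = (140 − 69) × 119 / (72 × 3.1) × 0.85 = 8449.0 / 223.20 × 0.85 ≈ 32.2 mL/min
CrCl ≈ 32 mL/min.
belinavir: 20–34 mL/min → 47% of 250 mg = 117.5 mg.
brovacillin: 10–34 mL/min → 35% of 750 mg = 262.5 mg.
Total = 117.5 + 262.5 = 380 mg.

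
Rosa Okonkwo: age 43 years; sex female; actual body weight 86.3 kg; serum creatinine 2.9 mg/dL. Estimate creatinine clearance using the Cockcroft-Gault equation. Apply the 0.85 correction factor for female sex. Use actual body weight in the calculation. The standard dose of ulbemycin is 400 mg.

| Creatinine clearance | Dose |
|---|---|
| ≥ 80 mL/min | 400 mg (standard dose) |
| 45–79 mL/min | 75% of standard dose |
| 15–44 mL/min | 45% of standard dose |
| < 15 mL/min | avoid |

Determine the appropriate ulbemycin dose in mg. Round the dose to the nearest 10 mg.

180 mg

CrCl = (140 − 43) × 86.3 / (72 × 2.9) × 0.85 = 8371.1 / 208.80 × 0.85 ≈ 34.1 mL/min
CrCl ≈ 34 mL/min → bracket 15–44 mL/min.
45% of 400 mg = 180 mg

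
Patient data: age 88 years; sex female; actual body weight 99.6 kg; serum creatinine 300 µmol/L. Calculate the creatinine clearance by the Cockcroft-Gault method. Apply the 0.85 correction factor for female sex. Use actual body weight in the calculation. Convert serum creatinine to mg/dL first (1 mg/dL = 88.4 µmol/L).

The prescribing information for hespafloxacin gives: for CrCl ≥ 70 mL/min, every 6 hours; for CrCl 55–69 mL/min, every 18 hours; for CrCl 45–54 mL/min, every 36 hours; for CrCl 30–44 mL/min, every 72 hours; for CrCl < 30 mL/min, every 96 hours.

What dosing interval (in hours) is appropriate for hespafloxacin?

every 96 hours

SCr = 300 / 88.4 = 3.394 mg/dL
CrCl = (140 − 88) × 99.6 / (72 × 3.394) × 0.85 = 5179.2 / 244.37 × 0.85 ≈ 18.0 mL/min
CrCl ≈ 18 mL/min → bracket < 30 mL/min → every 96 hours.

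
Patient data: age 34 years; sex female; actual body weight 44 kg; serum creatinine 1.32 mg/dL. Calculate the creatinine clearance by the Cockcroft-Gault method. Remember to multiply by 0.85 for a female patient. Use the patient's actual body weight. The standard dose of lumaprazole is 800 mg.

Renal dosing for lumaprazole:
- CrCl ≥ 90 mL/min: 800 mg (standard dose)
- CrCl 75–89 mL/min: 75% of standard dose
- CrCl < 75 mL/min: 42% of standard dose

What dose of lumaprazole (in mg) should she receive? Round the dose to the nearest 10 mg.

340 mg

CrCl = (140 − 34) × 44 / (72 × 1.32) × 0.85 = 4664.0 / 95.04 × 0.85 ≈ 41.7 mL/min
CrCl ≈ 42 mL/min → bracket < 75 mL/min.
42% of 800 mg = 336 mg → 340 mg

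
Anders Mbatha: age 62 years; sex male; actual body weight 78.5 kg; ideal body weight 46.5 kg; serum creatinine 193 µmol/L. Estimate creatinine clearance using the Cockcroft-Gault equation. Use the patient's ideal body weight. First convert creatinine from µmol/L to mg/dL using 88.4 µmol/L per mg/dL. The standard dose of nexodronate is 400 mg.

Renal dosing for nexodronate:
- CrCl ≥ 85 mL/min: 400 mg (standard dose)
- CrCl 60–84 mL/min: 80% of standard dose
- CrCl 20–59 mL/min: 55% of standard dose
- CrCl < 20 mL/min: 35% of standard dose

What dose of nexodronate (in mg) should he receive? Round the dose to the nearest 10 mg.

SCr = 193 / 88.4 = 2.183 mg/dL
CrCl = (140 − 62) × 46.5 / (72 × 2.183) = 3627.0 / 157.18 ≈ 23.1 mL/min
CrCl ≈ 23 mL/min → bracket 20–59 mL/min.
55% of 400 mg = 220 mg

220 mg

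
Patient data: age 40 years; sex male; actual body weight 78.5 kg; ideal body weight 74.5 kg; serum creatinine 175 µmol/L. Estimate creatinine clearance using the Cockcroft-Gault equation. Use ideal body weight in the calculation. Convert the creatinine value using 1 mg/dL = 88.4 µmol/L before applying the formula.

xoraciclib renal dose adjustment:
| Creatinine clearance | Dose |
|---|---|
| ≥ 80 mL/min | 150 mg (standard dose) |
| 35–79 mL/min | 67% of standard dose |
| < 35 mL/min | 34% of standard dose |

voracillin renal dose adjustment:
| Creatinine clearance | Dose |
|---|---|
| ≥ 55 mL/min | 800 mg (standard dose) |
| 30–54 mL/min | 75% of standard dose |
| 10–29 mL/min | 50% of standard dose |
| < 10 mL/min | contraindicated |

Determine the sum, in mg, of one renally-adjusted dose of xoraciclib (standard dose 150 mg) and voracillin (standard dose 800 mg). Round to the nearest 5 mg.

700 mg

SCr = 175 / 88.4 = 1.98 mg/dL
CrCl = (140 − 40) × 74.5 / (72 × 1.98) = 7450.0 / 142.56 ≈ 52.3 mL/min
CrCl ≈ 52 mL/min.
xoraciclib: 35–79 mL/min → 67% of 150 mg = 100.5 mg.
voracillin: 30–54 mL/min → 75% of 800 mg = 600 mg.
Total = 100.5 + 600 = 700.5 mg.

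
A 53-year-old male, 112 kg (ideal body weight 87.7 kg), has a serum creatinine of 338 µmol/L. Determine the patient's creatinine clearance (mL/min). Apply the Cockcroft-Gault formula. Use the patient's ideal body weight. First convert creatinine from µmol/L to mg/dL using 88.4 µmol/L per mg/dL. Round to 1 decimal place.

27.7 mL/min

SCr = 338 / 88.4 = 3.824 mg/dL
CrCl = (140 − 53) × 87.7 / (72 × 3.824) = 7629.9 / 275.33 ≈ 27.7 mL/min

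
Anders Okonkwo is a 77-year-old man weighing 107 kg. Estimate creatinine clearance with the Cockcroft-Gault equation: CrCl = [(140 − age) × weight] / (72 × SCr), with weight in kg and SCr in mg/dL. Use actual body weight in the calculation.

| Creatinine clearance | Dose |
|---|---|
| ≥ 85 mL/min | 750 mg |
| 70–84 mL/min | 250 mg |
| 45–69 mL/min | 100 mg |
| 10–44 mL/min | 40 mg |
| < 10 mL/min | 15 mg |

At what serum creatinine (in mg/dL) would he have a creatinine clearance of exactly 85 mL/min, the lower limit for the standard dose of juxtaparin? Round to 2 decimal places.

1.10 mg/dL

Standard dose requires CrCl ≥ 85 mL/min.
Set (140 − 77) × 107 / (72 × SCr) = 85
SCr = (140 − 77) × 107 / (72 × 85) = 1.101 mg/dL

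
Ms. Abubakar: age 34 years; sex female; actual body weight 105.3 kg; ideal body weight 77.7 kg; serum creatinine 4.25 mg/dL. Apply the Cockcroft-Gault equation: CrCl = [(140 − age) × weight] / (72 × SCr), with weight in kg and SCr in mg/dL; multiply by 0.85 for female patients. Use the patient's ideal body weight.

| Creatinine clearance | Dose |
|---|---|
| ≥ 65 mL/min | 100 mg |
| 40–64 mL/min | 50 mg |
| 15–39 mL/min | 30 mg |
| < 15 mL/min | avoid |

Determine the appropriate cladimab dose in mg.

CrCl = (140 − 34) × 77.7 / (72 × 4.25) × 0.85 = 8236.2 / 306.00 × 0.85 ≈ 22.9 mL/min
CrCl ≈ 23 mL/min → bracket 15–39 mL/min.
Dose for this bracket: 30 mg.

30 mg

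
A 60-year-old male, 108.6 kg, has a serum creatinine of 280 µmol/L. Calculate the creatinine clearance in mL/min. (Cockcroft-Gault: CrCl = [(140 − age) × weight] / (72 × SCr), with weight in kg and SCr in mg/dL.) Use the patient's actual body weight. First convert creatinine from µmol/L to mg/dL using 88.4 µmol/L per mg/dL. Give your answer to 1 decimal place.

SCr = 280 / 88.4 = 3.167 mg/dL
CrCl = (140 − 60) × 108.6 / (72 × 3.167) = 8688.0 / 228.02 ≈ 38.1 mL/min

38.1 mL/min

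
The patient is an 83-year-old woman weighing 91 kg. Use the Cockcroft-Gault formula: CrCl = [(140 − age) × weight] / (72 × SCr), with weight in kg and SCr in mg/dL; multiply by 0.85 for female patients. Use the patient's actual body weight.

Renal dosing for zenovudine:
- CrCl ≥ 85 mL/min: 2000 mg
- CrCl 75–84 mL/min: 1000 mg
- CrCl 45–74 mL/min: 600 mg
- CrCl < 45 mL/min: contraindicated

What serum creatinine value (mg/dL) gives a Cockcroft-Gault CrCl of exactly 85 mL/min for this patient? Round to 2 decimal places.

Standard dose requires CrCl ≥ 85 mL/min.
Set (140 − 83) × 91 × 0.85 / (72 × SCr) = 85
SCr = (140 − 83) × 91 × 0.85 / (72 × 85) = 0.720 mg/dL

0.72 mg/dL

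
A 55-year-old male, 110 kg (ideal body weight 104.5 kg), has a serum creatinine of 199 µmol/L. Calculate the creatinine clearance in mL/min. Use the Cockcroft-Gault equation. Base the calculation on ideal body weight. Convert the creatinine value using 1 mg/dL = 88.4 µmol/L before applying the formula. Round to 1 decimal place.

SCr = 199 / 88.4 = 2.251 mg/dL
CrCl = (140 − 55) × 104.5 / (72 × 2.251) = 8882.5 / 162.07 ≈ 54.8 mL/min

54.8 mL/min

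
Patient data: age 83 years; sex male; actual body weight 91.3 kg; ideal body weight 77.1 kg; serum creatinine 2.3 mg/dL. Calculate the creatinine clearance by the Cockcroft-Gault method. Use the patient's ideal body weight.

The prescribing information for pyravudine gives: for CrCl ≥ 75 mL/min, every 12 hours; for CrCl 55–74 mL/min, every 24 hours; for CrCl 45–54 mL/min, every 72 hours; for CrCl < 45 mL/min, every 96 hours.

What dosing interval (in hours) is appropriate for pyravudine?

CrCl = (140 − 83) × 77.1 / (72 × 2.3) = 4394.7 / 165.60 ≈ 26.5 mL/min
CrCl ≈ 27 mL/min → bracket < 45 mL/min → every 96 hours.

every 96 hours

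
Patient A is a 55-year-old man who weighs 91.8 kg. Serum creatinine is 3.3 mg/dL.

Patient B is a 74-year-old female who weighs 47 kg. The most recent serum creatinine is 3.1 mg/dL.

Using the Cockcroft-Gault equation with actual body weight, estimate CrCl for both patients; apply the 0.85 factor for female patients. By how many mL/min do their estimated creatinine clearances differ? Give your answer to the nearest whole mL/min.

Patient A: CrCl = (140 − 55) × 91.8 / (72 × 3.3) = 7803.0 / 237.60 ≈ 32.8 mL/min
Patient B: CrCl = (140 − 74) × 47 / (72 × 3.1) × 0.85 = 3102.0 / 223.20 × 0.85 ≈ 11.8 mL/min
|32.8 − 11.8| = 21.0 mL/min

21 mL/min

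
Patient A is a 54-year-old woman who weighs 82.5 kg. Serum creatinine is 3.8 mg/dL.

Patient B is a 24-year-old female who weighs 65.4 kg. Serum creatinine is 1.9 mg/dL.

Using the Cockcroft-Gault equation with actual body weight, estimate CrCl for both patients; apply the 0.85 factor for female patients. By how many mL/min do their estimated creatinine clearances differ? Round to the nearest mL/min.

Patient A: CrCl = (140 − 54) × 82.5 / (72 × 3.8) × 0.85 = 7095.0 / 273.60 × 0.85 ≈ 22.0 mL/min
Patient B: CrCl = (140 − 24) × 65.4 / (72 × 1.9) × 0.85 = 7586.4 / 136.80 × 0.85 ≈ 47.1 mL/min
|22.0 − 47.1| = 25.1 mL/min

25 mL/min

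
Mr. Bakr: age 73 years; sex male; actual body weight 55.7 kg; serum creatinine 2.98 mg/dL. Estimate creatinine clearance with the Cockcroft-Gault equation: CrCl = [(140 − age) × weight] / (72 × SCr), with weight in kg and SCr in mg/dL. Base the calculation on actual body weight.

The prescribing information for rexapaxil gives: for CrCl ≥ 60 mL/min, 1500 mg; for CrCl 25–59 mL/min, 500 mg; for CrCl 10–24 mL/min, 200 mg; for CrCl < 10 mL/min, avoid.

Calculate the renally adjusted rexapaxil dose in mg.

CrCl = (140 − 73) × 55.7 / (72 × 2.98) = 3731.9 / 214.56 ≈ 17.4 mL/min
CrCl ≈ 17 mL/min → bracket 10–24 mL/min.
Dose for this bracket: 200 mg.

200 mg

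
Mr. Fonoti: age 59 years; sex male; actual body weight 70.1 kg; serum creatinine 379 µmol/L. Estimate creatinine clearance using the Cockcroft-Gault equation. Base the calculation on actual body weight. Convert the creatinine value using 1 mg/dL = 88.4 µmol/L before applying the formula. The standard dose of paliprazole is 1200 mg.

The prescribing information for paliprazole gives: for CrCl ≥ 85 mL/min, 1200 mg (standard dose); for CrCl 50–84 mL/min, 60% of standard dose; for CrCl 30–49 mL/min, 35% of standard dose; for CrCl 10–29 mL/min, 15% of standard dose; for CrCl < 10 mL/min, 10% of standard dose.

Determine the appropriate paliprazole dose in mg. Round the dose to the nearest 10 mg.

180 mg

SCr = 379 / 88.4 = 4.287 mg/dL
CrCl = (140 − 59) × 70.1 / (72 × 4.287) = 5678.1 / 308.66 ≈ 18.4 mL/min
CrCl ≈ 18 mL/min → bracket 10–29 mL/min.
15% of 1200 mg = 180 mg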